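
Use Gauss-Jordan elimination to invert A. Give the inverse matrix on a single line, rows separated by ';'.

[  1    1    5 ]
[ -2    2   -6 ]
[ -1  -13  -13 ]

Gauss-Jordan on [A | I]:
R2 <- R2 - (-2)*R1:  [ 0  4  4  |  2  1  0 ]
R3 <- R3 - (-1)*R1:  [   0  -12   -8  |    1    0    1 ]
R2 <- (1/4)*R2:  [   0    1    1  |  1/2  1/4    0 ]
R1 <- R1 - (1)*R2:  [    1     0     4  |   1/2  -1/4     0 ]
R3 <- R3 - (-12)*R2:  [ 0  0  4  |  7  3  1 ]
R3 <- (1/4)*R3:  [   0    0    1  |  7/4  3/4  1/4 ]
R1 <- R1 - (4)*R3:  [     1      0      0  |  -13/2  -13/4     -1 ]
R2 <- R2 - (1)*R3:  [    0     1     0  |  -5/4  -1/2  -1/4 ]
Right block of [I | A^{-1}] is the inverse:
[ -13/2  -13/4    -1 ]
[  -5/4   -1/2  -1/4 ]
[   7/4    3/4   1/4 ]

inverse = [-13/2 -13/4 -1; -5/4 -1/2 -1/4; 7/4 3/4 1/4]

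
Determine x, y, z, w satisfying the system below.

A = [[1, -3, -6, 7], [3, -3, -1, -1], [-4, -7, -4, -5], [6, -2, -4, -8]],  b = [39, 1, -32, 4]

Forward elimination on [A|b]:
R2 <- R2 - (3)*R1:  [    0     6    17   -22  -116 ]
R3 <- R3 - (-4)*R1:  [   0  -19  -28   23  124 ]
R4 <- R4 - (6)*R1:  [    0    16    32   -50  -230 ]
R3 <- R3 - (-19/6)*R2:  [      0       0   155/6  -140/3  -730/3 ]
R4 <- R4 - (8/3)*R2:  [     0      0  -40/3   26/3  238/3 ]
R4 <- R4 - (-16/31)*R3:  [        0         0         0   -478/31  -1434/31 ]
Row echelon form:
[ 1  -3     -6        7  |        39 ]
[ 0   6     17      -22  |      -116 ]
[ 0   0  155/6   -140/3  |    -730/3 ]
[ 0   0      0  -478/31  |  -1434/31 ]
Back-substitution:
w = (-1434/31) / (-478/31) = 3
z = (-730/3 - (-140/3)*(3)) / (155/6) = -4
y = (-116 - (17)*(-4) - (-22)*(3)) / 6 = 3
x = (39 - (-3)*(3) - (-6)*(-4) - (7)*(3)) / 1 = 3

(3, 3, -4, 3)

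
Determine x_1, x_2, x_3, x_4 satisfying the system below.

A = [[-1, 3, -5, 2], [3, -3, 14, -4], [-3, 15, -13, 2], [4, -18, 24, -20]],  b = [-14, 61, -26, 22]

(4, 3, 5, 3)

Forward elimination on [A|b]:
R2 <- R2 - (-3)*R1:  [  0   6  -1   2  19 ]
R3 <- R3 - (3)*R1:  [  0   6   2  -4  16 ]
R4 <- R4 - (-4)*R1:  [   0   -6    4  -12  -34 ]
R3 <- R3 - (1)*R2:  [  0   0   3  -6  -3 ]
R4 <- R4 - (-1)*R2:  [   0    0    3  -10  -15 ]
R4 <- R4 - (1)*R3:  [   0    0    0   -4  -12 ]
Row echelon form:
[ -1  3  -5   2  |  -14 ]
[  0  6  -1   2  |   19 ]
[  0  0   3  -6  |   -3 ]
[  0  0   0  -4  |  -12 ]
Back-substitution:
x_4 = (-12) / -4 = 3
x_3 = (-3 - (-6)*(3)) / 3 = 5
x_2 = (19 - (-1)*(5) - (2)*(3)) / 6 = 3
x_1 = (-14 - (3)*(3) - (-5)*(5) - (2)*(3)) / -1 = 4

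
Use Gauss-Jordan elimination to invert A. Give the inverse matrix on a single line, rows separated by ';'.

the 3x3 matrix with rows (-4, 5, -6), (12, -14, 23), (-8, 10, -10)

Gauss-Jordan on [A | I]:
R1 <- (1/-4)*R1:  [    1  -5/4   3/2  |  -1/4     0     0 ]
R2 <- R2 - (12)*R1:  [ 0  1  5  |  3  1  0 ]
R3 <- R3 - (-8)*R1:  [  0   0   2  |  -2   0   1 ]
R1 <- R1 - (-5/4)*R2:  [    1     0  31/4  |   7/2   5/4     0 ]
R3 <- (1/2)*R3:  [   0    0    1  |   -1    0  1/2 ]
R1 <- R1 - (31/4)*R3:  [     1      0      0  |   45/4    5/4  -31/8 ]
R2 <- R2 - (5)*R3:  [    0     1     0  |     8     1  -5/2 ]
Right block of [I | A^{-1}] is the inverse:
[ 45/4  5/4  -31/8 ]
[    8    1   -5/2 ]
[   -1    0    1/2 ]

inverse = [45/4 5/4 -31/8; 8 1 -5/2; -1 0 1/2]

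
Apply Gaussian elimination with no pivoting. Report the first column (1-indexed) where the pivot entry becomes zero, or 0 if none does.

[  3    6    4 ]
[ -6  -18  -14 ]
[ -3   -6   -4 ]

first zero-pivot column = 3

Naive forward elimination:
R2 <- R2 - (-2)*R1:  [  0  -6  -6 ]
R3 <- R3 - (-1)*R1:  [ 0  0  0 ]
Matrix at this point:
[ 3   6   4 ]
[ 0  -6  -6 ]
[ 0   0   0 ]
Pivot entry (3,3) in the last row is zero and there are no rows below to swap with -> zero pivot in column 3 (A is singular).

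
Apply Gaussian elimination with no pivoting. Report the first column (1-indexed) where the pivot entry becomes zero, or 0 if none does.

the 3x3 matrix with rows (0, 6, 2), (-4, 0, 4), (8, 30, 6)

first zero-pivot column = 1

Naive forward elimination:
Pivot entry (1,1) is zero but row 2 has -4 in column 1 -> naive elimination stops; a row interchange (e.g. R1 <-> R2) would be required here.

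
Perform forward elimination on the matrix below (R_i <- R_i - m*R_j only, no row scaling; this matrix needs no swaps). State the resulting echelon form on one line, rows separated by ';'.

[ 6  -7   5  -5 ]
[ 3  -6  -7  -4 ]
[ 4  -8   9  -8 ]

Forward elimination:
R2 <- R2 - (1/2)*R1:  [     0   -5/2  -19/2   -3/2 ]
R3 <- R3 - (2/3)*R1:  [     0  -10/3   17/3  -14/3 ]
R3 <- R3 - (4/3)*R2:  [    0     0  55/3  -8/3 ]
Row echelon form:
[ 6    -7      5    -5 ]
[ 0  -5/2  -19/2  -3/2 ]
[ 0     0   55/3  -8/3 ]

REF = [6 -7 5 -5; 0 -5/2 -19/2 -3/2; 0 0 55/3 -8/3]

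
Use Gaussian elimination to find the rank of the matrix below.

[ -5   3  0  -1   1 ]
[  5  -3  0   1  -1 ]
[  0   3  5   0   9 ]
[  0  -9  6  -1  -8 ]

rank(A) = 3

Row reduction:
R2 <- R2 - (-1)*R1:  [ 0  0  0  0  0 ]
R2 <-> R3   (pivot in column 2 was zero)
[ -5   3  0  -1   1 ]
[  0   3  5   0   9 ]
[  0   0  0   0   0 ]
[  0  -9  6  -1  -8 ]
R4 <- R4 - (-3)*R2:  [  0   0  21  -1  19 ]
R3 <-> R4   (pivot in column 3 was zero)
[ -5  3   0  -1   1 ]
[  0  3   5   0   9 ]
[  0  0  21  -1  19 ]
[  0  0   0   0   0 ]
Row echelon form:
[ -5  3   0  -1   1 ]
[  0  3   5   0   9 ]
[  0  0  21  -1  19 ]
[  0  0   0   0   0 ]
Nonzero rows / pivot columns: 3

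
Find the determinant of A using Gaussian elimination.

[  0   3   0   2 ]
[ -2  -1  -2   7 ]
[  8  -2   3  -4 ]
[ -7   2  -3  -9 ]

Forward elimination:
R1 <-> R2   (pivot in column 1 was zero)
[ -2  -1  -2   7 ]
[  0   3   0   2 ]
[  8  -2   3  -4 ]
[ -7   2  -3  -9 ]
R3 <- R3 - (-4)*R1:  [  0  -6  -5  24 ]
R4 <- R4 - (7/2)*R1:  [     0   11/2      4  -67/2 ]
R3 <- R3 - (-2)*R2:  [  0   0  -5  28 ]
R4 <- R4 - (11/6)*R2:  [      0       0       4  -223/6 ]
R4 <- R4 - (-4/5)*R3:  [       0        0        0  -443/30 ]
Upper-triangular form:
[ -2  -1  -2        7 ]
[  0   3   0        2 ]
[  0   0  -5       28 ]
[  0   0   0  -443/30 ]
det(A) = (-1)^1 * (-2) * (3) * (-5) * (-443/30) = 443  (1 row swap -> sign -1)

det(A) = 443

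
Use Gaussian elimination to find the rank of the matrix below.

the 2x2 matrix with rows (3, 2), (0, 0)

Row reduction:
Row echelon form:
[ 3  2 ]
[ 0  0 ]
Nonzero rows / pivot columns: 1

rank(A) = 1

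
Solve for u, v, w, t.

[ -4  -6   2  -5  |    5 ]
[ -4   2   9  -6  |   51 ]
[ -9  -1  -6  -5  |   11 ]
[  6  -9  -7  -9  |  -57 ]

Forward elimination on [A|b]:
R2 <- R2 - (1)*R1:  [  0   8   7  -1  46 ]
R3 <- R3 - (9/4)*R1:  [     0   25/2  -21/2   25/4   -1/4 ]
R4 <- R4 - (-3/2)*R1:  [     0    -18     -4  -33/2  -99/2 ]
R3 <- R3 - (25/16)*R2:  [       0        0  -343/16   125/16   -577/8 ]
R4 <- R4 - (-9/4)*R2:  [     0      0   47/4  -75/4     54 ]
R4 <- R4 - (-188/343)*R3:  [         0          0          0  -9925/686   9925/686 ]
Row echelon form:
[ -4  -6        2         -5  |         5 ]
[  0   8        7         -1  |        46 ]
[  0   0  -343/16     125/16  |    -577/8 ]
[  0   0        0  -9925/686  |  9925/686 ]
Back-substitution:
t = (9925/686) / (-9925/686) = -1
w = (-577/8 - (125/16)*(-1)) / (-343/16) = 3
v = (46 - (7)*(3) - (-1)*(-1)) / 8 = 3
u = (5 - (-6)*(3) - (2)*(3) - (-5)*(-1)) / -4 = -3

(-3, 3, 3, -1)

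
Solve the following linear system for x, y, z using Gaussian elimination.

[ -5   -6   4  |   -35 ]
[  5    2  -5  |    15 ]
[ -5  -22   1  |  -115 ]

(1, 5, 0)

Forward elimination on [A|b]:
R2 <- R2 - (-1)*R1:  [   0   -4   -1  -20 ]
R3 <- R3 - (1)*R1:  [   0  -16   -3  -80 ]
R3 <- R3 - (4)*R2:  [ 0  0  1  0 ]
Row echelon form:
[ -5  -6   4  |  -35 ]
[  0  -4  -1  |  -20 ]
[  0   0   1  |    0 ]
Back-substitution:
z = (0) / 1 = 0
y = (-20 - (-1)*(0)) / -4 = 5
x = (-35 - (-6)*(5) - (4)*(0)) / -5 = 1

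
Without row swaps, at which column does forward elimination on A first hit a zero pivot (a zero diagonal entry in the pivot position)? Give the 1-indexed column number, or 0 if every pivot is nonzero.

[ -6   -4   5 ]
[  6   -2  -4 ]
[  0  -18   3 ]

Naive forward elimination:
R2 <- R2 - (-1)*R1:  [  0  -6   1 ]
R3 <- R3 - (3)*R2:  [ 0  0  0 ]
Matrix at this point:
[ -6  -4  5 ]
[  0  -6  1 ]
[  0   0  0 ]
Pivot entry (3,3) in the last row is zero and there are no rows below to swap with -> zero pivot in column 3 (A is singular).

first zero-pivot column = 3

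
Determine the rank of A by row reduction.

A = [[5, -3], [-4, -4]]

Row reduction:
R2 <- R2 - (-4/5)*R1:  [     0  -32/5 ]
Row echelon form:
[ 5     -3 ]
[ 0  -32/5 ]
Nonzero rows / pivot columns: 2

rank(A) = 2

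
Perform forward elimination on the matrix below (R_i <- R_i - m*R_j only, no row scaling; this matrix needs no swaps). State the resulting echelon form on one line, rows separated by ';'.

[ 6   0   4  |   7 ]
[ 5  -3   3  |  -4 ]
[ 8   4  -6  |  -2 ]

REF = [6 0 4 7; 0 -3 -1/3 -59/6; 0 0 -106/9 -220/9]

Forward elimination:
R2 <- R2 - (5/6)*R1:  [     0     -3   -1/3  -59/6 ]
R3 <- R3 - (4/3)*R1:  [     0      4  -34/3  -34/3 ]
R3 <- R3 - (-4/3)*R2:  [      0       0  -106/9  -220/9 ]
Row echelon form:
[ 6   0       4  |       7 ]
[ 0  -3    -1/3  |   -59/6 ]
[ 0   0  -106/9  |  -220/9 ]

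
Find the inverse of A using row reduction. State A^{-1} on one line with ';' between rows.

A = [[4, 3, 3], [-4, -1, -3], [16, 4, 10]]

inverse = [-1/8 9/8 3/8; 1/2 1/2 0; 0 -2 -1/2]

Gauss-Jordan on [A | I]:
R1 <- (1/4)*R1:  [   1  3/4  3/4  |  1/4    0    0 ]
R2 <- R2 - (-4)*R1:  [ 0  2  0  |  1  1  0 ]
R3 <- R3 - (16)*R1:  [  0  -8  -2  |  -4   0   1 ]
R2 <- (1/2)*R2:  [   0    1    0  |  1/2  1/2    0 ]
R1 <- R1 - (3/4)*R2:  [    1     0   3/4  |  -1/8  -3/8     0 ]
R3 <- R3 - (-8)*R2:  [  0   0  -2  |   0   4   1 ]
R3 <- (1/-2)*R3:  [    0     0     1  |     0    -2  -1/2 ]
R1 <- R1 - (3/4)*R3:  [    1     0     0  |  -1/8   9/8   3/8 ]
Right block of [I | A^{-1}] is the inverse:
[ -1/8  9/8   3/8 ]
[  1/2  1/2     0 ]
[    0   -2  -1/2 ]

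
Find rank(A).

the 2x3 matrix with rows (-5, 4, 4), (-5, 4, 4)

Row reduction:
R2 <- R2 - (1)*R1:  [ 0  0  0 ]
Row echelon form:
[ -5  4  4 ]
[  0  0  0 ]
Nonzero rows / pivot columns: 1

rank(A) = 1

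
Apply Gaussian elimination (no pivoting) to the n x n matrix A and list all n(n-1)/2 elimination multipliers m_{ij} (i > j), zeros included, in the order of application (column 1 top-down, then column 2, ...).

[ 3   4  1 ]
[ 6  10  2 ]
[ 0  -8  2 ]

multipliers: 2, 0, -4

Forward elimination:
R2 <- R2 - (2)*R1:  [ 0  2  0 ]
R3: entry in column 1 is already 0 -> m_{31} = 0 (no row operation needed)
R3 <- R3 - (-4)*R2:  [ 0  0  2 ]
Multipliers (in order of application): m_{21} = 2, m_{31} = 0, m_{32} = -4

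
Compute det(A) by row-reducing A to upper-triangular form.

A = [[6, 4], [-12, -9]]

det(A) = -6

Forward elimination:
R2 <- R2 - (-2)*R1:  [  0  -1 ]
Upper-triangular form:
[ 6   4 ]
[ 0  -1 ]
det(A) = (-1)^0 * (6) * (-1) = -6  (0 row swaps -> sign +1)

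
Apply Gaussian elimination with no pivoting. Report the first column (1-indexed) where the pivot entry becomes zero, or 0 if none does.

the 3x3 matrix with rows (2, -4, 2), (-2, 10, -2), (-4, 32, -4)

first zero-pivot column = 3

Naive forward elimination:
R2 <- R2 - (-1)*R1:  [ 0  6  0 ]
R3 <- R3 - (-2)*R1:  [  0  24   0 ]
R3 <- R3 - (4)*R2:  [ 0  0  0 ]
Matrix at this point:
[ 2  -4  2 ]
[ 0   6  0 ]
[ 0   0  0 ]
Pivot entry (3,3) in the last row is zero and there are no rows below to swap with -> zero pivot in column 3 (A is singular).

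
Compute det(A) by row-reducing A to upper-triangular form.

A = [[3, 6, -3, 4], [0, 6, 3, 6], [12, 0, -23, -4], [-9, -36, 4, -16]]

Forward elimination:
R3 <- R3 - (4)*R1:  [   0  -24  -11  -20 ]
R4 <- R4 - (-3)*R1:  [   0  -18   -5   -4 ]
R3 <- R3 - (-4)*R2:  [ 0  0  1  4 ]
R4 <- R4 - (-3)*R2:  [  0   0   4  14 ]
R4 <- R4 - (4)*R3:  [  0   0   0  -2 ]
Upper-triangular form:
[ 3  6  -3   4 ]
[ 0  6   3   6 ]
[ 0  0   1   4 ]
[ 0  0   0  -2 ]
det(A) = (-1)^0 * (3) * (6) * (1) * (-2) = -36  (0 row swaps -> sign +1)

det(A) = -36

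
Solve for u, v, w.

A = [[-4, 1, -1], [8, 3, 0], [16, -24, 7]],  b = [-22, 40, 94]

Forward elimination on [A|b]:
R2 <- R2 - (-2)*R1:  [  0   5  -2  -4 ]
R3 <- R3 - (-4)*R1:  [   0  -20    3    6 ]
R3 <- R3 - (-4)*R2:  [   0    0   -5  -10 ]
Row echelon form:
[ -4  1  -1  |  -22 ]
[  0  5  -2  |   -4 ]
[  0  0  -5  |  -10 ]
Back-substitution:
w = (-10) / -5 = 2
v = (-4 - (-2)*(2)) / 5 = 0
u = (-22 - (1)*(0) - (-1)*(2)) / -4 = 5

(5, 0, 2)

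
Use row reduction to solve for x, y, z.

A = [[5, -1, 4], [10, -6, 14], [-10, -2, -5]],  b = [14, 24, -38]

(2, 4, 2)

Forward elimination on [A|b]:
R2 <- R2 - (2)*R1:  [  0  -4   6  -4 ]
R3 <- R3 - (-2)*R1:  [   0   -4    3  -10 ]
R3 <- R3 - (1)*R2:  [  0   0  -3  -6 ]
Row echelon form:
[ 5  -1   4  |  14 ]
[ 0  -4   6  |  -4 ]
[ 0   0  -3  |  -6 ]
Back-substitution:
z = (-6) / -3 = 2
y = (-4 - (6)*(2)) / -4 = 4
x = (14 - (-1)*(4) - (4)*(2)) / 5 = 2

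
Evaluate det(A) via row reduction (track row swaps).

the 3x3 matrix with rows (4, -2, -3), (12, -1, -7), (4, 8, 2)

det(A) = 20

Forward elimination:
R2 <- R2 - (3)*R1:  [ 0  5  2 ]
R3 <- R3 - (1)*R1:  [  0  10   5 ]
R3 <- R3 - (2)*R2:  [ 0  0  1 ]
Upper-triangular form:
[ 4  -2  -3 ]
[ 0   5   2 ]
[ 0   0   1 ]
det(A) = (-1)^0 * (4) * (5) * (1) = 20  (0 row swaps -> sign +1)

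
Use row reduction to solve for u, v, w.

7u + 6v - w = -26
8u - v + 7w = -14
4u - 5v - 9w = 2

Forward elimination on [A|b]:
R2 <- R2 - (8/7)*R1:  [     0  -55/7   57/7  110/7 ]
R3 <- R3 - (4/7)*R1:  [     0  -59/7  -59/7  118/7 ]
R3 <- R3 - (59/55)*R2:  [       0        0  -944/55        0 ]
Row echelon form:
[ 7      6       -1  |    -26 ]
[ 0  -55/7     57/7  |  110/7 ]
[ 0      0  -944/55  |      0 ]
Back-substitution:
w = (0) / (-944/55) = 0
v = (110/7 - (57/7)*(0)) / (-55/7) = -2
u = (-26 - (6)*(-2) - (-1)*(0)) / 7 = -2

(-2, -2, 0)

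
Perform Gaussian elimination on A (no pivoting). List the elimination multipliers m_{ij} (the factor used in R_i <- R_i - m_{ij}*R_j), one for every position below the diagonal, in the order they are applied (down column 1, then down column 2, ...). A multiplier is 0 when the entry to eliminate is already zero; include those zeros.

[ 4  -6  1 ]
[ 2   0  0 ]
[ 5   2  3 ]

multipliers: 1/2, 5/4, 19/6

Forward elimination:
R2 <- R2 - (1/2)*R1:  [    0     3  -1/2 ]
R3 <- R3 - (5/4)*R1:  [    0  19/2   7/4 ]
R3 <- R3 - (19/6)*R2:  [    0     0  10/3 ]
Multipliers (in order of application): m_{21} = 1/2, m_{31} = 5/4, m_{32} = 19/6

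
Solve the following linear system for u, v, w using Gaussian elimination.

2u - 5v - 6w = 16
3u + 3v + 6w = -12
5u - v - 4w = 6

Forward elimination on [A|b]:
R2 <- R2 - (3/2)*R1:  [    0  21/2    15   -36 ]
R3 <- R3 - (5/2)*R1:  [    0  23/2    11   -34 ]
R3 <- R3 - (23/21)*R2:  [     0      0  -38/7   38/7 ]
Row echelon form:
[ 2    -5     -6  |    16 ]
[ 0  21/2     15  |   -36 ]
[ 0     0  -38/7  |  38/7 ]
Back-substitution:
w = (38/7) / (-38/7) = -1
v = (-36 - (15)*(-1)) / (21/2) = -2
u = (16 - (-5)*(-2) - (-6)*(-1)) / 2 = 0

(0, -2, -1)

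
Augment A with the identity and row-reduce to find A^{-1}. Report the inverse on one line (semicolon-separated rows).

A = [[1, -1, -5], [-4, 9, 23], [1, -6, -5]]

Gauss-Jordan on [A | I]:
R2 <- R2 - (-4)*R1:  [ 0  5  3  |  4  1  0 ]
R3 <- R3 - (1)*R1:  [  0  -5   0  |  -1   0   1 ]
R2 <- (1/5)*R2:  [   0    1  3/5  |  4/5  1/5    0 ]
R1 <- R1 - (-1)*R2:  [     1      0  -22/5  |    9/5    1/5      0 ]
R3 <- R3 - (-5)*R2:  [ 0  0  3  |  3  1  1 ]
R3 <- (1/3)*R3:  [   0    0    1  |    1  1/3  1/3 ]
R1 <- R1 - (-22/5)*R3:  [     1      0      0  |   31/5    5/3  22/15 ]
R2 <- R2 - (3/5)*R3:  [    0     1     0  |   1/5     0  -1/5 ]
Right block of [I | A^{-1}] is the inverse:
[ 31/5  5/3  22/15 ]
[  1/5    0   -1/5 ]
[    1  1/3    1/3 ]

inverse = [31/5 5/3 22/15; 1/5 0 -1/5; 1 1/3 1/3]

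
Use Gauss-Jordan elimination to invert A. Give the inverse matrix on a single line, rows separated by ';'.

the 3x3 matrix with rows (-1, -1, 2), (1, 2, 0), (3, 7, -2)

Gauss-Jordan on [A | I]:
R1 <- (1/-1)*R1:  [  1   1  -2  |  -1   0   0 ]
R2 <- R2 - (1)*R1:  [ 0  1  2  |  1  1  0 ]
R3 <- R3 - (3)*R1:  [ 0  4  4  |  3  0  1 ]
R1 <- R1 - (1)*R2:  [  1   0  -4  |  -2  -1   0 ]
R3 <- R3 - (4)*R2:  [  0   0  -4  |  -1  -4   1 ]
R3 <- (1/-4)*R3:  [    0     0     1  |   1/4     1  -1/4 ]
R1 <- R1 - (-4)*R3:  [  1   0   0  |  -1   3  -1 ]
R2 <- R2 - (2)*R3:  [   0    1    0  |  1/2   -1  1/2 ]
Right block of [I | A^{-1}] is the inverse:
[  -1   3    -1 ]
[ 1/2  -1   1/2 ]
[ 1/4   1  -1/4 ]

inverse = [-1 3 -1; 1/2 -1 1/2; 1/4 1 -1/4]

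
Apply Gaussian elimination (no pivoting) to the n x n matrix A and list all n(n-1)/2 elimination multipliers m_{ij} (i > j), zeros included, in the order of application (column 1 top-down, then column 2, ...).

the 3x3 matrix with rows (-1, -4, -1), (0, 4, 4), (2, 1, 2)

multipliers: 0, -2, -7/4

Forward elimination:
R2: entry in column 1 is already 0 -> m_{21} = 0 (no row operation needed)
R3 <- R3 - (-2)*R1:  [  0  -7   0 ]
R3 <- R3 - (-7/4)*R2:  [ 0  0  7 ]
Multipliers (in order of application): m_{21} = 0, m_{31} = -2, m_{32} = -7/4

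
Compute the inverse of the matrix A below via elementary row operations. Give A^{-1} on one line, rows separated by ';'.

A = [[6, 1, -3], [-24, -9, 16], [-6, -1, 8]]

inverse = [28/75 1/30 11/150; -16/25 -1/5 4/25; 1/5 0 1/5]

Gauss-Jordan on [A | I]:
R1 <- (1/6)*R1:  [    1   1/6  -1/2  |   1/6     0     0 ]
R2 <- R2 - (-24)*R1:  [  0  -5   4  |   4   1   0 ]
R3 <- R3 - (-6)*R1:  [ 0  0  5  |  1  0  1 ]
R2 <- (1/-5)*R2:  [    0     1  -4/5  |  -4/5  -1/5     0 ]
R1 <- R1 - (1/6)*R2:  [      1       0  -11/30  |    3/10    1/30       0 ]
R3 <- (1/5)*R3:  [   0    0    1  |  1/5    0  1/5 ]
R1 <- R1 - (-11/30)*R3:  [      1       0       0  |   28/75    1/30  11/150 ]
R2 <- R2 - (-4/5)*R3:  [      0       1       0  |  -16/25    -1/5    4/25 ]
Right block of [I | A^{-1}] is the inverse:
[  28/75  1/30  11/150 ]
[ -16/25  -1/5    4/25 ]
[    1/5     0     1/5 ]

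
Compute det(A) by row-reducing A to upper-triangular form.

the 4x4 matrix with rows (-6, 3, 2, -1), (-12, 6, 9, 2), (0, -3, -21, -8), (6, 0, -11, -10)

det(A) = -450

Forward elimination:
R2 <- R2 - (2)*R1:  [ 0  0  5  4 ]
R4 <- R4 - (-1)*R1:  [   0    3   -9  -11 ]
R2 <-> R3   (pivot in column 2 was zero)
[ -6   3    2   -1 ]
[  0  -3  -21   -8 ]
[  0   0    5    4 ]
[  0   3   -9  -11 ]
R4 <- R4 - (-1)*R2:  [   0    0  -30  -19 ]
R4 <- R4 - (-6)*R3:  [ 0  0  0  5 ]
Upper-triangular form:
[ -6   3    2  -1 ]
[  0  -3  -21  -8 ]
[  0   0    5   4 ]
[  0   0    0   5 ]
det(A) = (-1)^1 * (-6) * (-3) * (5) * (5) = -450  (1 row swap -> sign -1)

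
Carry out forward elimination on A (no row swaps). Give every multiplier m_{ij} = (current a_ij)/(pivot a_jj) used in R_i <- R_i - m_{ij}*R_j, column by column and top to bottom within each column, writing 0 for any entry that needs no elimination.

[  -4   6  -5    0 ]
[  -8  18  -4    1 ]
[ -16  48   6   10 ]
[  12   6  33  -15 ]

multipliers: 2, 4, -3, 4, 4, -3

Forward elimination:
R2 <- R2 - (2)*R1:  [ 0  6  6  1 ]
R3 <- R3 - (4)*R1:  [  0  24  26  10 ]
R4 <- R4 - (-3)*R1:  [   0   24   18  -15 ]
R3 <- R3 - (4)*R2:  [ 0  0  2  6 ]
R4 <- R4 - (4)*R2:  [   0    0   -6  -19 ]
R4 <- R4 - (-3)*R3:  [  0   0   0  -1 ]
Multipliers (in order of application): m_{21} = 2, m_{31} = 4, m_{41} = -3, m_{32} = 4, m_{42} = 4, m_{43} = -3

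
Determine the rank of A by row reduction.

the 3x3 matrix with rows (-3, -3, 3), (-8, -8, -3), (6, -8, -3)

rank(A) = 3

Row reduction:
R2 <- R2 - (8/3)*R1:  [   0    0  -11 ]
R3 <- R3 - (-2)*R1:  [   0  -14    3 ]
R2 <-> R3   (pivot in column 2 was zero)
[ -3   -3    3 ]
[  0  -14    3 ]
[  0    0  -11 ]
Row echelon form:
[ -3   -3    3 ]
[  0  -14    3 ]
[  0    0  -11 ]
Nonzero rows / pivot columns: 3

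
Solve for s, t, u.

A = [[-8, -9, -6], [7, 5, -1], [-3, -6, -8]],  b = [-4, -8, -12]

Forward elimination on [A|b]:
R2 <- R2 - (-7/8)*R1:  [     0  -23/8  -25/4  -23/2 ]
R3 <- R3 - (3/8)*R1:  [     0  -21/8  -23/4  -21/2 ]
R3 <- R3 - (21/23)*R2:  [     0      0  -1/23      0 ]
Row echelon form:
[ -8     -9     -6  |     -4 ]
[  0  -23/8  -25/4  |  -23/2 ]
[  0      0  -1/23  |      0 ]
Back-substitution:
u = (0) / (-1/23) = 0
t = (-23/2 - (-25/4)*(0)) / (-23/8) = 4
s = (-4 - (-9)*(4) - (-6)*(0)) / -8 = -4

(-4, 4, 0)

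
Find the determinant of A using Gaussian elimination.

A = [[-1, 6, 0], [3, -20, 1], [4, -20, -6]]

Forward elimination:
R2 <- R2 - (-3)*R1:  [  0  -2   1 ]
R3 <- R3 - (-4)*R1:  [  0   4  -6 ]
R3 <- R3 - (-2)*R2:  [  0   0  -4 ]
Upper-triangular form:
[ -1   6   0 ]
[  0  -2   1 ]
[  0   0  -4 ]
det(A) = (-1)^0 * (-1) * (-2) * (-4) = -8  (0 row swaps -> sign +1)

det(A) = -8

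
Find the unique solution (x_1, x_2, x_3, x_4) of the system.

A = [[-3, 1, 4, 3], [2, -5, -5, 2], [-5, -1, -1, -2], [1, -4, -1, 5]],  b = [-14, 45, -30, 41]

Forward elimination on [A|b]:
R2 <- R2 - (-2/3)*R1:  [     0  -13/3   -7/3      4  107/3 ]
R3 <- R3 - (5/3)*R1:  [     0   -8/3  -23/3     -7  -20/3 ]
R4 <- R4 - (-1/3)*R1:  [     0  -11/3    1/3      6  109/3 ]
R3 <- R3 - (8/13)*R2:  [       0        0   -81/13  -123/13  -372/13 ]
R4 <- R4 - (11/13)*R2:  [     0      0  30/13  34/13  80/13 ]
R4 <- R4 - (-10/27)*R3:  [     0      0      0   -8/9  -40/9 ]
Row echelon form:
[ -3      1       4        3  |      -14 ]
[  0  -13/3    -7/3        4  |    107/3 ]
[  0      0  -81/13  -123/13  |  -372/13 ]
[  0      0       0     -8/9  |    -40/9 ]
Back-substitution:
x_4 = (-40/9) / (-8/9) = 5
x_3 = (-372/13 - (-123/13)*(5)) / (-81/13) = -3
x_2 = (107/3 - (-7/3)*(-3) - (4)*(5)) / (-13/3) = -2
x_1 = (-14 - (1)*(-2) - (4)*(-3) - (3)*(5)) / -3 = 5

(5, -2, -3, 5)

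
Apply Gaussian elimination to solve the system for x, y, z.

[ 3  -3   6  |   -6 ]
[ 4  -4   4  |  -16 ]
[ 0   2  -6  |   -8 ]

Forward elimination on [A|b]:
R2 <- R2 - (4/3)*R1:  [  0   0  -4  -8 ]
R2 <-> R3   (pivot in column 2 was zero)
[ 3  -3   6  -6 ]
[ 0   2  -6  -8 ]
[ 0   0  -4  -8 ]
Row echelon form:
[ 3  -3   6  |  -6 ]
[ 0   2  -6  |  -8 ]
[ 0   0  -4  |  -8 ]
Back-substitution:
z = (-8) / -4 = 2
y = (-8 - (-6)*(2)) / 2 = 2
x = (-6 - (-3)*(2) - (6)*(2)) / 3 = -4

(-4, 2, 2)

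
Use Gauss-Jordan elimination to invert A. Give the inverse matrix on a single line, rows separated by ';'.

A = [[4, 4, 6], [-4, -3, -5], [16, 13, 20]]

Gauss-Jordan on [A | I]:
R1 <- (1/4)*R1:  [   1    1  3/2  |  1/4    0    0 ]
R2 <- R2 - (-4)*R1:  [ 0  1  1  |  1  1  0 ]
R3 <- R3 - (16)*R1:  [  0  -3  -4  |  -4   0   1 ]
R1 <- R1 - (1)*R2:  [    1     0   1/2  |  -3/4    -1     0 ]
R3 <- R3 - (-3)*R2:  [  0   0  -1  |  -1   3   1 ]
R3 <- (1/-1)*R3:  [  0   0   1  |   1  -3  -1 ]
R1 <- R1 - (1/2)*R3:  [    1     0     0  |  -5/4   1/2   1/2 ]
R2 <- R2 - (1)*R3:  [ 0  1  0  |  0  4  1 ]
Right block of [I | A^{-1}] is the inverse:
[ -5/4  1/2  1/2 ]
[    0    4    1 ]
[    1   -3   -1 ]

inverse = [-5/4 1/2 1/2; 0 4 1; 1 -3 -1]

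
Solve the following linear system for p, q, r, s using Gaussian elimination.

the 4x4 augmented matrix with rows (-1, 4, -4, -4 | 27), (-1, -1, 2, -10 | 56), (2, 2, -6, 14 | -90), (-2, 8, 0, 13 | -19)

Forward elimination on [A|b]:
R2 <- R2 - (1)*R1:  [  0  -5   6  -6  29 ]
R3 <- R3 - (-2)*R1:  [   0   10  -14    6  -36 ]
R4 <- R4 - (2)*R1:  [   0    0    8   21  -73 ]
R3 <- R3 - (-2)*R2:  [  0   0  -2  -6  22 ]
R4 <- R4 - (-4)*R3:  [  0   0   0  -3  15 ]
Row echelon form:
[ -1   4  -4  -4  |  27 ]
[  0  -5   6  -6  |  29 ]
[  0   0  -2  -6  |  22 ]
[  0   0   0  -3  |  15 ]
Back-substitution:
s = (15) / -3 = -5
r = (22 - (-6)*(-5)) / -2 = 4
q = (29 - (6)*(4) - (-6)*(-5)) / -5 = 5
p = (27 - (4)*(5) - (-4)*(4) - (-4)*(-5)) / -1 = -3

(-3, 5, 4, -5)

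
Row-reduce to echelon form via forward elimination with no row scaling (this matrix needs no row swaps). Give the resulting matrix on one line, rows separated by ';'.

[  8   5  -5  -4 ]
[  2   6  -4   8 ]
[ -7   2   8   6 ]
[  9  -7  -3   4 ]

Forward elimination:
R2 <- R2 - (1/4)*R1:  [     0   19/4  -11/4      9 ]
R3 <- R3 - (-7/8)*R1:  [    0  51/8  29/8   5/2 ]
R4 <- R4 - (9/8)*R1:  [      0  -101/8    21/8    17/2 ]
R3 <- R3 - (51/38)*R2:  [       0        0   139/19  -182/19 ]
R4 <- R4 - (-101/38)*R2:  [      0       0  -89/19  616/19 ]
R4 <- R4 - (-89/139)*R3:  [        0         0         0  3654/139 ]
Row echelon form:
[ 8     5      -5        -4 ]
[ 0  19/4   -11/4         9 ]
[ 0     0  139/19   -182/19 ]
[ 0     0       0  3654/139 ]

REF = [8 5 -5 -4; 0 19/4 -11/4 9; 0 0 139/19 -182/19; 0 0 0 3654/139]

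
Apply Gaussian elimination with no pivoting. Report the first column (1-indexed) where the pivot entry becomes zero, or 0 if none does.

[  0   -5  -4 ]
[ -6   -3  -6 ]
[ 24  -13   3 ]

first zero-pivot column = 1

Naive forward elimination:
Pivot entry (1,1) is zero but row 2 has -6 in column 1 -> naive elimination stops; a row interchange (e.g. R1 <-> R2) would be required here.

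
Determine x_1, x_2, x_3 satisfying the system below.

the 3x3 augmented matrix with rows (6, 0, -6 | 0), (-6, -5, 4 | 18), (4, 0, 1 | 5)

(1, -4, 1)

Forward elimination on [A|b]:
R2 <- R2 - (-1)*R1:  [  0  -5  -2  18 ]
R3 <- R3 - (2/3)*R1:  [ 0  0  5  5 ]
Row echelon form:
[ 6   0  -6  |   0 ]
[ 0  -5  -2  |  18 ]
[ 0   0   5  |   5 ]
Back-substitution:
x_3 = (5) / 5 = 1
x_2 = (18 - (-2)*(1)) / -5 = -4
x_1 = (0 - (-6)*(1)) / 6 = 1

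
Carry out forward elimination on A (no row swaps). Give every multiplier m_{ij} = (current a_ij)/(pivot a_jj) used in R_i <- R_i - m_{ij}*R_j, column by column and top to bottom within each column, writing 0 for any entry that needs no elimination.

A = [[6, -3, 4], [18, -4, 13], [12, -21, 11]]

Forward elimination:
R2 <- R2 - (3)*R1:  [ 0  5  1 ]
R3 <- R3 - (2)*R1:  [   0  -15    3 ]
R3 <- R3 - (-3)*R2:  [ 0  0  6 ]
Multipliers (in order of application): m_{21} = 3, m_{31} = 2, m_{32} = -3

multipliers: 3, 2, -3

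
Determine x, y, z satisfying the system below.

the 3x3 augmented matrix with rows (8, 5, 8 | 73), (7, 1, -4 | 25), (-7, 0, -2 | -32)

(4, 5, 2)

Forward elimination on [A|b]:
R2 <- R2 - (7/8)*R1:  [      0   -27/8     -11  -311/8 ]
R3 <- R3 - (-7/8)*R1:  [     0   35/8      5  255/8 ]
R3 <- R3 - (-35/27)*R2:  [       0        0  -250/27  -500/27 ]
Row echelon form:
[ 8      5        8  |       73 ]
[ 0  -27/8      -11  |   -311/8 ]
[ 0      0  -250/27  |  -500/27 ]
Back-substitution:
z = (-500/27) / (-250/27) = 2
y = (-311/8 - (-11)*(2)) / (-27/8) = 5
x = (73 - (5)*(5) - (8)*(2)) / 8 = 4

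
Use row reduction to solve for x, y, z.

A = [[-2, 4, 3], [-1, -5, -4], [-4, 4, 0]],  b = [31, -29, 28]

(-3, 4, 3)

Forward elimination on [A|b]:
R2 <- R2 - (1/2)*R1:  [     0     -7  -11/2  -89/2 ]
R3 <- R3 - (2)*R1:  [   0   -4   -6  -34 ]
R3 <- R3 - (4/7)*R2:  [     0      0  -20/7  -60/7 ]
Row echelon form:
[ -2   4      3  |     31 ]
[  0  -7  -11/2  |  -89/2 ]
[  0   0  -20/7  |  -60/7 ]
Back-substitution:
z = (-60/7) / (-20/7) = 3
y = (-89/2 - (-11/2)*(3)) / -7 = 4
x = (31 - (4)*(4) - (3)*(3)) / -2 = -3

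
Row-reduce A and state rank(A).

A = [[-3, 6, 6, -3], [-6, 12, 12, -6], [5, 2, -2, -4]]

rank(A) = 2

Row reduction:
R2 <- R2 - (2)*R1:  [ 0  0  0  0 ]
R3 <- R3 - (-5/3)*R1:  [  0  12   8  -9 ]
R2 <-> R3   (pivot in column 2 was zero)
[ -3   6  6  -3 ]
[  0  12  8  -9 ]
[  0   0  0   0 ]
Row echelon form:
[ -3   6  6  -3 ]
[  0  12  8  -9 ]
[  0   0  0   0 ]
Nonzero rows / pivot columns: 2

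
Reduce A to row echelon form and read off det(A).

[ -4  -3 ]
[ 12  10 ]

Forward elimination:
R2 <- R2 - (-3)*R1:  [ 0  1 ]
Upper-triangular form:
[ -4  -3 ]
[  0   1 ]
det(A) = (-1)^0 * (-4) * (1) = -4  (0 row swaps -> sign +1)

det(A) = -4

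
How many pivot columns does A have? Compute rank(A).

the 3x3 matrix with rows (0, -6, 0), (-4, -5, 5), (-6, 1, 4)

rank(A) = 3

Row reduction:
R1 <-> R2   (pivot in column 1 was zero)
[ -4  -5  5 ]
[  0  -6  0 ]
[ -6   1  4 ]
R3 <- R3 - (3/2)*R1:  [    0  17/2  -7/2 ]
R3 <- R3 - (-17/12)*R2:  [    0     0  -7/2 ]
Row echelon form:
[ -4  -5     5 ]
[  0  -6     0 ]
[  0   0  -7/2 ]
Nonzero rows / pivot columns: 3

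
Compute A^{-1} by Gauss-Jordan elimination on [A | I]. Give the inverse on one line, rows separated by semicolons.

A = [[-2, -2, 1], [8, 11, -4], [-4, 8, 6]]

inverse = [-49/12 -5/6 1/8; 4/3 1/3 0; -9/2 -1 1/4]

Gauss-Jordan on [A | I]:
R1 <- (1/-2)*R1:  [    1     1  -1/2  |  -1/2     0     0 ]
R2 <- R2 - (8)*R1:  [ 0  3  0  |  4  1  0 ]
R3 <- R3 - (-4)*R1:  [  0  12   4  |  -2   0   1 ]
R2 <- (1/3)*R2:  [   0    1    0  |  4/3  1/3    0 ]
R1 <- R1 - (1)*R2:  [     1      0   -1/2  |  -11/6   -1/3      0 ]
R3 <- R3 - (12)*R2:  [   0    0    4  |  -18   -4    1 ]
R3 <- (1/4)*R3:  [    0     0     1  |  -9/2    -1   1/4 ]
R1 <- R1 - (-1/2)*R3:  [      1       0       0  |  -49/12    -5/6     1/8 ]
Right block of [I | A^{-1}] is the inverse:
[ -49/12  -5/6  1/8 ]
[    4/3   1/3    0 ]
[   -9/2    -1  1/4 ]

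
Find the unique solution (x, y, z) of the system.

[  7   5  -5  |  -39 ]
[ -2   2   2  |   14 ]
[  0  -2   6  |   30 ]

Forward elimination on [A|b]:
R2 <- R2 - (-2/7)*R1:  [    0  24/7   4/7  20/7 ]
R3 <- R3 - (-7/12)*R2:  [    0     0  19/3  95/3 ]
Row echelon form:
[ 7     5    -5  |   -39 ]
[ 0  24/7   4/7  |  20/7 ]
[ 0     0  19/3  |  95/3 ]
Back-substitution:
z = (95/3) / (19/3) = 5
y = (20/7 - (4/7)*(5)) / (24/7) = 0
x = (-39 - (5)*(0) - (-5)*(5)) / 7 = -2

(-2, 0, 5)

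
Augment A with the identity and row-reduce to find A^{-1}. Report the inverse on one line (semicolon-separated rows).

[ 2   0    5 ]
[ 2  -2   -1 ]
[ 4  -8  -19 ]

inverse = [3/2 -2 1/2; 17/10 -29/10 3/5; -2/5 4/5 -1/5]

Gauss-Jordan on [A | I]:
R1 <- (1/2)*R1:  [   1    0  5/2  |  1/2    0    0 ]
R2 <- R2 - (2)*R1:  [  0  -2  -6  |  -1   1   0 ]
R3 <- R3 - (4)*R1:  [   0   -8  -29  |   -2    0    1 ]
R2 <- (1/-2)*R2:  [    0     1     3  |   1/2  -1/2     0 ]
R3 <- R3 - (-8)*R2:  [  0   0  -5  |   2  -4   1 ]
R3 <- (1/-5)*R3:  [    0     0     1  |  -2/5   4/5  -1/5 ]
R1 <- R1 - (5/2)*R3:  [   1    0    0  |  3/2   -2  1/2 ]
R2 <- R2 - (3)*R3:  [      0       1       0  |   17/10  -29/10     3/5 ]
Right block of [I | A^{-1}] is the inverse:
[   3/2      -2   1/2 ]
[ 17/10  -29/10   3/5 ]
[  -2/5     4/5  -1/5 ]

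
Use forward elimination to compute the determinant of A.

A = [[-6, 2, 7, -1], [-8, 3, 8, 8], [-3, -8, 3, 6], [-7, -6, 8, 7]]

Forward elimination:
R2 <- R2 - (4/3)*R1:  [    0   1/3  -4/3  28/3 ]
R3 <- R3 - (1/2)*R1:  [    0    -9  -1/2  13/2 ]
R4 <- R4 - (7/6)*R1:  [     0  -25/3   -1/6   49/6 ]
R3 <- R3 - (-27)*R2:  [     0      0  -73/2  517/2 ]
R4 <- R4 - (-25)*R2:  [     0      0  -67/2  483/2 ]
R4 <- R4 - (67/73)*R3:  [      0       0       0  310/73 ]
Upper-triangular form:
[ -6    2      7      -1 ]
[  0  1/3   -4/3    28/3 ]
[  0    0  -73/2   517/2 ]
[  0    0      0  310/73 ]
det(A) = (-1)^0 * (-6) * (1/3) * (-73/2) * (310/73) = 310  (0 row swaps -> sign +1)

det(A) = 310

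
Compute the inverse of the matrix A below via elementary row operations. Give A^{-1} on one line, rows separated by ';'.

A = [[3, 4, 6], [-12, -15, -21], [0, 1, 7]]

inverse = [-7 -11/6 1/2; 7 7/4 -3/4; -1 -1/4 1/4]

Gauss-Jordan on [A | I]:
R1 <- (1/3)*R1:  [   1  4/3    2  |  1/3    0    0 ]
R2 <- R2 - (-12)*R1:  [ 0  1  3  |  4  1  0 ]
R1 <- R1 - (4/3)*R2:  [    1     0    -2  |    -5  -4/3     0 ]
R3 <- R3 - (1)*R2:  [  0   0   4  |  -4  -1   1 ]
R3 <- (1/4)*R3:  [    0     0     1  |    -1  -1/4   1/4 ]
R1 <- R1 - (-2)*R3:  [     1      0      0  |     -7  -11/6    1/2 ]
R2 <- R2 - (3)*R3:  [    0     1     0  |     7   7/4  -3/4 ]
Right block of [I | A^{-1}] is the inverse:
[ -7  -11/6   1/2 ]
[  7    7/4  -3/4 ]
[ -1   -1/4   1/4 ]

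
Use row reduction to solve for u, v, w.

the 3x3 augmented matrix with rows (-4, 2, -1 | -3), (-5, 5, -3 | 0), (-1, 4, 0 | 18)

Forward elimination on [A|b]:
R2 <- R2 - (5/4)*R1:  [    0   5/2  -7/4  15/4 ]
R3 <- R3 - (1/4)*R1:  [    0   7/2   1/4  75/4 ]
R3 <- R3 - (7/5)*R2:  [     0      0  27/10   27/2 ]
Row echelon form:
[ -4    2     -1  |    -3 ]
[  0  5/2   -7/4  |  15/4 ]
[  0    0  27/10  |  27/2 ]
Back-substitution:
w = (27/2) / (27/10) = 5
v = (15/4 - (-7/4)*(5)) / (5/2) = 5
u = (-3 - (2)*(5) - (-1)*(5)) / -4 = 2

(2, 5, 5)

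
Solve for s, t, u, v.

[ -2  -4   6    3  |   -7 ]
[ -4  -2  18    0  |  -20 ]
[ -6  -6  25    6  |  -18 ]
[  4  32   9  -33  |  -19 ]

(4, 2, 0, 3)

Forward elimination on [A|b]:
R2 <- R2 - (2)*R1:  [  0   6   6  -6  -6 ]
R3 <- R3 - (3)*R1:  [  0   6   7  -3   3 ]
R4 <- R4 - (-2)*R1:  [   0   24   21  -27  -33 ]
R3 <- R3 - (1)*R2:  [ 0  0  1  3  9 ]
R4 <- R4 - (4)*R2:  [  0   0  -3  -3  -9 ]
R4 <- R4 - (-3)*R3:  [  0   0   0   6  18 ]
Row echelon form:
[ -2  -4  6   3  |  -7 ]
[  0   6  6  -6  |  -6 ]
[  0   0  1   3  |   9 ]
[  0   0  0   6  |  18 ]
Back-substitution:
v = (18) / 6 = 3
u = (9 - (3)*(3)) / 1 = 0
t = (-6 - (6)*(0) - (-6)*(3)) / 6 = 2
s = (-7 - (-4)*(2) - (6)*(0) - (3)*(3)) / -2 = 4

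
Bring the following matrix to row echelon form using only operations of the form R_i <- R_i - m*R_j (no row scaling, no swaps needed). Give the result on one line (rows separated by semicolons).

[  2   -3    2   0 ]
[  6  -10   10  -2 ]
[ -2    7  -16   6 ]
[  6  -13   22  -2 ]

REF = [2 -3 2 0; 0 -1 4 -2; 0 0 2 -2; 0 0 0 6]

Forward elimination:
R2 <- R2 - (3)*R1:  [  0  -1   4  -2 ]
R3 <- R3 - (-1)*R1:  [   0    4  -14    6 ]
R4 <- R4 - (3)*R1:  [  0  -4  16  -2 ]
R3 <- R3 - (-4)*R2:  [  0   0   2  -2 ]
R4 <- R4 - (4)*R2:  [ 0  0  0  6 ]
Row echelon form:
[ 2  -3  2   0 ]
[ 0  -1  4  -2 ]
[ 0   0  2  -2 ]
[ 0   0  0   6 ]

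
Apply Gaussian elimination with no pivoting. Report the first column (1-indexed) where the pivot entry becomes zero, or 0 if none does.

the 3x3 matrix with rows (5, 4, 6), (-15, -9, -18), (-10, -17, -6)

Naive forward elimination:
R2 <- R2 - (-3)*R1:  [ 0  3  0 ]
R3 <- R3 - (-2)*R1:  [  0  -9   6 ]
R3 <- R3 - (-3)*R2:  [ 0  0  6 ]
All pivots nonzero; naive elimination completes without hitting a zero pivot.

first zero-pivot column = 0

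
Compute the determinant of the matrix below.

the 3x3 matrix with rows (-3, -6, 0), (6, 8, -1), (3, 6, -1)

det(A) = -12

Forward elimination:
R2 <- R2 - (-2)*R1:  [  0  -4  -1 ]
R3 <- R3 - (-1)*R1:  [  0   0  -1 ]
Upper-triangular form:
[ -3  -6   0 ]
[  0  -4  -1 ]
[  0   0  -1 ]
det(A) = (-1)^0 * (-3) * (-4) * (-1) = -12  (0 row swaps -> sign +1)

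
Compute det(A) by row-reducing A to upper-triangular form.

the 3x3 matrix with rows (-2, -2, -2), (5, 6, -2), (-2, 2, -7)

det(A) = -46

Forward elimination:
R2 <- R2 - (-5/2)*R1:  [  0   1  -7 ]
R3 <- R3 - (1)*R1:  [  0   4  -5 ]
R3 <- R3 - (4)*R2:  [  0   0  23 ]
Upper-triangular form:
[ -2  -2  -2 ]
[  0   1  -7 ]
[  0   0  23 ]
det(A) = (-1)^0 * (-2) * (1) * (23) = -46  (0 row swaps -> sign +1)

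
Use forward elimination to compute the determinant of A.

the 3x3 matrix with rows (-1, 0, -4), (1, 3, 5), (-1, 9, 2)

Forward elimination:
R2 <- R2 - (-1)*R1:  [ 0  3  1 ]
R3 <- R3 - (1)*R1:  [ 0  9  6 ]
R3 <- R3 - (3)*R2:  [ 0  0  3 ]
Upper-triangular form:
[ -1  0  -4 ]
[  0  3   1 ]
[  0  0   3 ]
det(A) = (-1)^0 * (-1) * (3) * (3) = -9  (0 row swaps -> sign +1)

det(A) = -9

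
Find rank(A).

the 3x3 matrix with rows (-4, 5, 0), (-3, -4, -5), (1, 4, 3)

rank(A) = 3

Row reduction:
R2 <- R2 - (3/4)*R1:  [     0  -31/4     -5 ]
R3 <- R3 - (-1/4)*R1:  [    0  21/4     3 ]
R3 <- R3 - (-21/31)*R2:  [      0       0  -12/31 ]
Row echelon form:
[ -4      5       0 ]
[  0  -31/4      -5 ]
[  0      0  -12/31 ]
Nonzero rows / pivot columns: 3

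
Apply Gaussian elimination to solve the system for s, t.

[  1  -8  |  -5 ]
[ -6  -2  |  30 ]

Forward elimination on [A|b]:
R2 <- R2 - (-6)*R1:  [   0  -50    0 ]
Row echelon form:
[ 1   -8  |  -5 ]
[ 0  -50  |   0 ]
Back-substitution:
t = (0) / -50 = 0
s = (-5 - (-8)*(0)) / 1 = -5

(-5, 0)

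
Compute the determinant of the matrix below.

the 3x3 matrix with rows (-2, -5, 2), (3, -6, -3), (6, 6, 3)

Forward elimination:
R2 <- R2 - (-3/2)*R1:  [     0  -27/2      0 ]
R3 <- R3 - (-3)*R1:  [  0  -9   9 ]
R3 <- R3 - (2/3)*R2:  [ 0  0  9 ]
Upper-triangular form:
[ -2     -5  2 ]
[  0  -27/2  0 ]
[  0      0  9 ]
det(A) = (-1)^0 * (-2) * (-27/2) * (9) = 243  (0 row swaps -> sign +1)

det(A) = 243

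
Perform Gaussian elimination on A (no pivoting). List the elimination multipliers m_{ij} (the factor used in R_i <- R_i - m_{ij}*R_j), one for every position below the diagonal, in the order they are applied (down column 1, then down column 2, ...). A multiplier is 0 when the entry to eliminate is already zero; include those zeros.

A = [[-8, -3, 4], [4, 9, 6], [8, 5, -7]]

Forward elimination:
R2 <- R2 - (-1/2)*R1:  [    0  15/2     8 ]
R3 <- R3 - (-1)*R1:  [  0   2  -3 ]
R3 <- R3 - (4/15)*R2:  [      0       0  -77/15 ]
Multipliers (in order of application): m_{21} = -1/2, m_{31} = -1, m_{32} = 4/15

multipliers: -1/2, -1, 4/15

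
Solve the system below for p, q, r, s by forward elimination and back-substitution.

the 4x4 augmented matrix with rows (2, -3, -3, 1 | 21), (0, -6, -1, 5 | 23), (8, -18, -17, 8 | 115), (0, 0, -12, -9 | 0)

Forward elimination on [A|b]:
R3 <- R3 - (4)*R1:  [  0  -6  -5   4  31 ]
R3 <- R3 - (1)*R2:  [  0   0  -4  -1   8 ]
R4 <- R4 - (3)*R3:  [   0    0    0   -6  -24 ]
Row echelon form:
[ 2  -3  -3   1  |   21 ]
[ 0  -6  -1   5  |   23 ]
[ 0   0  -4  -1  |    8 ]
[ 0   0   0  -6  |  -24 ]
Back-substitution:
s = (-24) / -6 = 4
r = (8 - (-1)*(4)) / -4 = -3
q = (23 - (-1)*(-3) - (5)*(4)) / -6 = 0
p = (21 - (-3)*(0) - (-3)*(-3) - (1)*(4)) / 2 = 4

(4, 0, -3, 4)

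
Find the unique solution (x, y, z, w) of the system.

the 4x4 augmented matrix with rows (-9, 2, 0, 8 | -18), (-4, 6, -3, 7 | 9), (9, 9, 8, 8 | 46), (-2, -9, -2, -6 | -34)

Forward elimination on [A|b]:
R2 <- R2 - (4/9)*R1:  [    0  46/9    -3  31/9    17 ]
R3 <- R3 - (-1)*R1:  [  0  11   8  16  28 ]
R4 <- R4 - (2/9)*R1:  [     0  -85/9     -2  -70/9    -30 ]
R3 <- R3 - (99/46)*R2:  [       0        0   665/46   395/46  -395/46 ]
R4 <- R4 - (-85/46)*R2:  [       0        0  -347/46   -65/46    65/46 ]
R4 <- R4 - (-347/665)*R3:  [        0         0         0   408/133  -408/133 ]
Row echelon form:
[ -9     2       0        8  |       -18 ]
[  0  46/9      -3     31/9  |        17 ]
[  0     0  665/46   395/46  |   -395/46 ]
[  0     0       0  408/133  |  -408/133 ]
Back-substitution:
w = (-408/133) / (408/133) = -1
z = (-395/46 - (395/46)*(-1)) / (665/46) = 0
y = (17 - (-3)*(0) - (31/9)*(-1)) / (46/9) = 4
x = (-18 - (2)*(4) - (8)*(-1)) / -9 = 2

(2, 4, 0, -1)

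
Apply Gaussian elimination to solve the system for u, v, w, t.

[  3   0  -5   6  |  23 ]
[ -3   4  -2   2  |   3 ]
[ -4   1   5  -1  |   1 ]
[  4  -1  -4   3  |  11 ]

(1, 0, 2, 5)

Forward elimination on [A|b]:
R2 <- R2 - (-1)*R1:  [  0   4  -7   8  26 ]
R3 <- R3 - (-4/3)*R1:  [    0     1  -5/3     7  95/3 ]
R4 <- R4 - (4/3)*R1:  [     0     -1    8/3     -5  -59/3 ]
R3 <- R3 - (1/4)*R2:  [     0      0   1/12      5  151/6 ]
R4 <- R4 - (-1/4)*R2:  [     0      0  11/12     -3  -79/6 ]
R4 <- R4 - (11)*R3:  [    0     0     0   -58  -290 ]
Row echelon form:
[ 3  0    -5    6  |     23 ]
[ 0  4    -7    8  |     26 ]
[ 0  0  1/12    5  |  151/6 ]
[ 0  0     0  -58  |   -290 ]
Back-substitution:
t = (-290) / -58 = 5
w = (151/6 - (5)*(5)) / (1/12) = 2
v = (26 - (-7)*(2) - (8)*(5)) / 4 = 0
u = (23 - (-5)*(2) - (6)*(5)) / 3 = 1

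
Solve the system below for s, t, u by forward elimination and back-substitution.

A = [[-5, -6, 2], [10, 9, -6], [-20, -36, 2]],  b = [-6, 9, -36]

(0, 1, 0)

Forward elimination on [A|b]:
R2 <- R2 - (-2)*R1:  [  0  -3  -2  -3 ]
R3 <- R3 - (4)*R1:  [   0  -12   -6  -12 ]
R3 <- R3 - (4)*R2:  [ 0  0  2  0 ]
Row echelon form:
[ -5  -6   2  |  -6 ]
[  0  -3  -2  |  -3 ]
[  0   0   2  |   0 ]
Back-substitution:
u = (0) / 2 = 0
t = (-3 - (-2)*(0)) / -3 = 1
s = (-6 - (-6)*(1) - (2)*(0)) / -5 = 0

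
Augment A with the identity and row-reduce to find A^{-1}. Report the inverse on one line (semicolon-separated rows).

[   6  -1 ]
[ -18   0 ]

Gauss-Jordan on [A | I]:
R1 <- (1/6)*R1:  [    1  -1/6  |   1/6     0 ]
R2 <- R2 - (-18)*R1:  [  0  -3  |   3   1 ]
R2 <- (1/-3)*R2:  [    0     1  |    -1  -1/3 ]
R1 <- R1 - (-1/6)*R2:  [     1      0  |      0  -1/18 ]
Right block of [I | A^{-1}] is the inverse:
[  0  -1/18 ]
[ -1   -1/3 ]

inverse = [0 -1/18; -1 -1/3]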